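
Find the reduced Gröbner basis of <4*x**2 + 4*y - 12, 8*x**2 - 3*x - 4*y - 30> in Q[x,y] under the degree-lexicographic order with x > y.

f_1 = 4*x**2 + 4*y - 12, LT = x**2.
f_2 = 8*x**2 - 3*x - 4*y - 30, LT = x**2.

S(f_1,f_2): lcm = x**2. S = 3/8*x + 3/2*y + 3/4.
  reduce S modulo (f_1, f_2):
  remainder 3/8*x + 3/2*y + 3/4 ≠ 0; add g_3 = 3/8*x + 3/2*y + 3/4 to the basis.

S(f_1,g_3): lcm = x**2. S = -4*x*y - 2*x + y - 3.
  reduce S modulo (f_1, f_2, g_3):
  remainder 16*y**2 + 17*y + 1 ≠ 0; add g_4 = 16*y**2 + 17*y + 1 to the basis.

The other S-polynomials (S(f_2,g_3), S(f_1,g_4), S(f_2,g_4), S(g_3,g_4)) all reduce to 0 modulo the current basis, so we have a Gröbner basis.
Inter-reduce: drop elements whose leading term is divisible by another's, tail-reduce, and make monic.

G = {y**2 + 17/16*y + 1/16, x + 4*y + 2}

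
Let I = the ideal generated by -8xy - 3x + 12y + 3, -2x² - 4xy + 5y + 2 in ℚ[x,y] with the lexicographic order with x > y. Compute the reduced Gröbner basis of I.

This is the nonlinear analogue of row-reducing a linear system.

f_1 = -8xy - 3x + 12y + 3, LT = xy.
f_2 = -2x² - 4xy + 5y + 2, LT = x².

S(f_1,f_2): lcm = x²y. S = ⅜x² - 2xy² - 3/2xy - ⅜x + 5/2y² + y.
  reduce S modulo (f_1, f_2):
  remainder 3/16x - ½y² - 17/16y - 3/16 ≠ 0; add g_3 = 3/16x - ½y² - 17/16y - 3/16 to the basis.

S(f_1,g_3): lcm = xy. S = ⅜x + 8/3y³ + 17/3y² - ½y - ⅜.
  reduce S modulo (f_1, f_2, g_3):
  remainder 8/3y³ + 20/3y² + 13/8y ≠ 0; add g_4 = 8/3y³ + 20/3y² + 13/8y to the basis.

The other S-polynomials (S(f_2,g_3), S(f_1,g_4), S(f_2,g_4), S(g_3,g_4)) all reduce to 0 modulo the current basis, so we have a Gröbner basis.
Inter-reduce: drop elements whose leading term is divisible by another's, tail-reduce, and make monic.

G = {x - 8/3y² - 17/3y - 1, y³ + 5/2y² + 39/64y}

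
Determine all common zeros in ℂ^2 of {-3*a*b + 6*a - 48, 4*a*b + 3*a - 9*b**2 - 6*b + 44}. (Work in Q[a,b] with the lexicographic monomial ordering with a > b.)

{(4, -2), (12/11 - 12*sqrt(43)*I/11, 5/3 - sqrt(43)*I/3), (12/11 + 12*sqrt(43)*I/11, 5/3 + sqrt(43)*I/3)}

Compute a lex Gröbner basis by Buchberger's algorithm.
f_1 = -3*a*b + 6*a - 48, LT = a*b.
f_2 = 4*a*b + 3*a - 9*b**2 - 6*b + 44, LT = a*b.

S(f_1,f_2): lcm = a*b. S = -11/4*a + 9/4*b**2 + 3/2*b + 5.
  reduce S modulo (f_1, f_2):
  remainder -11/4*a + 9/4*b**2 + 3/2*b + 5 ≠ 0; add h_3 = -11/4*a + 9/4*b**2 + 3/2*b + 5 to the basis.

S(f_1,h_3): lcm = a*b. S = -2*a + 9/11*b**3 + 6/11*b**2 + 20/11*b + 16.
  reduce S modulo (f_1, f_2, h_3):
  remainder 9/11*b**3 - 12/11*b**2 + 8/11*b + 136/11 ≠ 0; add h_4 = 9/11*b**3 - 12/11*b**2 + 8/11*b + 136/11 to the basis.

The other S-polynomials (S(f_2,h_3), S(f_1,h_4), S(f_2,h_4), S(h_3,h_4)) all reduce to 0 modulo the current basis, so we have a Gröbner basis.
Inter-reduce: drop elements whose leading term is divisible by another's, tail-reduce, and make monic.
Reduced Gröbner basis: {a - 9/11*b**2 - 6/11*b - 20/11, b**3 - 4/3*b**2 + 8/9*b + 136/9}.

Since the basis is lex-ordered, b**3 - 4/3*b**2 + 8/9*b + 136/9 is univariate in b. Its roots are {-2, 5/3 - sqrt(43)*I/3, 5/3 + sqrt(43)*I/3}. Back-substituting each root into the other basis elements fixes the other coordinates.
  b = -2: the earlier basis element becomes a - 4 = 0, giving a = 4 — point (4, -2).
  b = 5/3 - sqrt(43)*I/3: the earlier basis element becomes a - 12/11 + 12*sqrt(43)*I/11 = 0, giving a = 12/11 - 12*sqrt(43)*I/11 — point (12/11 - 12*sqrt(43)*I/11, 5/3 - sqrt(43)*I/3).
  b = 5/3 + sqrt(43)*I/3: the earlier basis element becomes a - 12/11 - 12*sqrt(43)*I/11 = 0, giving a = 12/11 + 12*sqrt(43)*I/11 — point (12/11 + 12*sqrt(43)*I/11, 5/3 + sqrt(43)*I/3).
This is the nonlinear analogue of row-reducing a linear system.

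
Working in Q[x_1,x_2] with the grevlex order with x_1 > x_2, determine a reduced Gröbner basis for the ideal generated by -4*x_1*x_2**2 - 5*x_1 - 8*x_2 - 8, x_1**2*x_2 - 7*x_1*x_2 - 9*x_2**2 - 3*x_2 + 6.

The reduced Gröbner basis is the canonical form of the ideal for this ordering.

f_1 = -4*x_1*x_2**2 - 5*x_1 - 8*x_2 - 8, LT = x_1*x_2**2.
f_2 = x_1**2*x_2 - 7*x_1*x_2 - 9*x_2**2 - 3*x_2 + 6, LT = x_1**2*x_2.

S(f_1,f_2): lcm = x_1**2*x_2**2. S = 7*x_1*x_2**2 + 9*x_2**3 + 5/4*x_1**2 + 2*x_1*x_2 + 3*x_2**2 + 2*x_1 - 6*x_2.
  leading term x_1*x_2**2: subtract (-7/4)·f_1 from 7*x_1*x_2**2 + 9*x_2**3 + 5/4*x_1**2 + 2*x_1*x_2 + 3*x_2**2 + 2*x_1 - 6*x_2 → 9*x_2**3 + 5/4*x_1**2 + 2*x_1*x_2 + 3*x_2**2 - 27/4*x_1 - 20*x_2 - 14
  leading term x_2**3: no divisor's leading term divides it; move 9*x_2**3 to the remainder.
  leading term x_1**2: no divisor's leading term divides it; move 5/4*x_1**2 to the remainder.
  leading term x_1*x_2: no divisor's leading term divides it; move 2*x_1*x_2 to the remainder.
  leading term x_2**2: no divisor's leading term divides it; move 3*x_2**2 to the remainder.
  leading term x_1: no divisor's leading term divides it; move -27/4*x_1 to the remainder.
  leading term x_2: no divisor's leading term divides it; move -20*x_2 to the remainder.
  leading term 1: no divisor's leading term divides it; move -14 to the remainder.
  remainder 9*x_2**3 + 5/4*x_1**2 + 2*x_1*x_2 + 3*x_2**2 - 27/4*x_1 - 20*x_2 - 14 ≠ 0; add g_3 = 9*x_2**3 + 5/4*x_1**2 + 2*x_1*x_2 + 3*x_2**2 - 27/4*x_1 - 20*x_2 - 14 to the basis.

S(f_1,g_3): lcm = x_1*x_2**3. S = -5/36*x_1**3 - 2/9*x_1**2*x_2 - 1/3*x_1*x_2**2 + 3/4*x_1**2 + 125/36*x_1*x_2 + 2*x_2**2 + 14/9*x_1 + 2*x_2.
  leading term x_1**3: no divisor's leading term divides it; move -5/36*x_1**3 to the remainder.
  leading term x_1**2*x_2: subtract (-2/9)·f_2 from -2/9*x_1**2*x_2 - 1/3*x_1*x_2**2 + 3/4*x_1**2 + 125/36*x_1*x_2 + 2*x_2**2 + 14/9*x_1 + 2*x_2 → -1/3*x_1*x_2**2 + 3/4*x_1**2 + 23/12*x_1*x_2 + 14/9*x_1 + 4/3*x_2 + 4/3
  leading term x_1*x_2**2: subtract (1/12)·f_1 from -1/3*x_1*x_2**2 + 3/4*x_1**2 + 23/12*x_1*x_2 + 14/9*x_1 + 4/3*x_2 + 4/3 → 3/4*x_1**2 + 23/12*x_1*x_2 + 71/36*x_1 + 2*x_2 + 2
  leading term x_1**2: no divisor's leading term divides it; move 3/4*x_1**2 to the remainder.
  leading term x_1*x_2: no divisor's leading term divides it; move 23/12*x_1*x_2 to the remainder.
  leading term x_1: no divisor's leading term divides it; move 71/36*x_1 to the remainder.
  leading term x_2: no divisor's leading term divides it; move 2*x_2 to the remainder.
  leading term 1: no divisor's leading term divides it; move 2 to the remainder.
  remainder -5/36*x_1**3 + 3/4*x_1**2 + 23/12*x_1*x_2 + 71/36*x_1 + 2*x_2 + 2 ≠ 0; add g_4 = -5/36*x_1**3 + 3/4*x_1**2 + 23/12*x_1*x_2 + 71/36*x_1 + 2*x_2 + 2 to the basis.

The other S-polynomials (S(f_2,g_3), S(f_1,g_4), S(f_2,g_4), S(g_3,g_4)) all reduce to 0 modulo the current basis, so we have a Gröbner basis.

G = {x_1**3 - 27/5*x_1**2 - 69/5*x_1*x_2 - 71/5*x_1 - 72/5*x_2 - 72/5, x_1**2*x_2 - 7*x_1*x_2 - 9*x_2**2 - 3*x_2 + 6, x_1*x_2**2 + 5/4*x_1 + 2*x_2 + 2, x_2**3 + 5/36*x_1**2 + 2/9*x_1*x_2 + 1/3*x_2**2 - 3/4*x_1 - 20/9*x_2 - 14/9}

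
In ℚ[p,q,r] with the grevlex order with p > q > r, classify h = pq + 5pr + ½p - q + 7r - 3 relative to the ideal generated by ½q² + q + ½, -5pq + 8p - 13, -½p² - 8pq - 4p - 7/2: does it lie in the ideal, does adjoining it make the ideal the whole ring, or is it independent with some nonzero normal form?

pq + 5pr + ½p - q + 7r - 3 is independent of I; its normal form modulo I is 12r - 5/2.

First compute the reduced Gröbner basis of I by Buchberger's algorithm.
f_1 = ½q² + q + ½, LT = q².
f_2 = -5pq + 8p - 13, LT = pq.
f_3 = -½p² - 8pq - 4p - 7/2, LT = p².

S(f_1,f_2): lcm = pq². S = 18/5pq + p - 13/5q.
  leading term pq: subtract (-18/25)·f_2 from 18/5pq + p - 13/5q → 169/25p - 13/5q - 234/25
  leading term p: no divisor's leading term divides it; move 169/25p to the remainder.
  leading term q: no divisor's leading term divides it; move -13/5q to the remainder.
  leading term 1: no divisor's leading term divides it; move -234/25 to the remainder.
  remainder 169/25p - 13/5q - 234/25 ≠ 0; add k_4 = 169/25p - 13/5q - 234/25 to the basis.

S(f_2,f_3): lcm = p²q. S = -16pq² - 8/5p² - 8pq + 13/5p - 7q.
  leading term pq²: subtract (-32p)·f_1 from -16pq² - 8/5p² - 8pq + 13/5p - 7q → -8/5p² + 24pq + 93/5p - 7q
  leading term p²: subtract (16/5)·f_3 from -8/5p² + 24pq + 93/5p - 7q → 248/5pq + 157/5p - 7q + 56/5
  leading term pq: subtract (-248/25)·f_2 from 248/5pq + 157/5p - 7q + 56/5 → 2769/25p - 7q - 2944/25
  leading term p: subtract (213/13)·k_4 from 2769/25p - 7q - 2944/25 → 178/5q + 178/5
  leading term q: no divisor's leading term divides it; move 178/5q to the remainder.
  leading term 1: no divisor's leading term divides it; move 178/5 to the remainder.
  remainder 178/5q + 178/5 ≠ 0; add k_5 = 178/5q + 178/5 to the basis.

The other S-polynomials (S(f_1,f_3), S(f_1,k_4), S(f_2,k_4), S(f_3,k_4), S(f_1,k_5), S(f_2,k_5), S(f_3,k_5), S(k_4,k_5)) all reduce to 0 modulo the current basis, so we have a Gröbner basis.
Inter-reduce: drop elements whose leading term is divisible by another's, tail-reduce, and make monic.
Reduced Gröbner basis: {p - 1, q + 1}.
Label its elements g_1 = p - 1, g_2 = q + 1.

Reduce h = pq + 5pr + ½p - q + 7r - 3 modulo G:
  leading term pq: subtract (q)·g_1 from pq + 5pr + ½p - q + 7r - 3 → 5pr + ½p + 7r - 3
  leading term pr: subtract (5r)·g_1 from 5pr + ½p + 7r - 3 → ½p + 12r - 3
  leading term p: subtract (½)·g_1 from ½p + 12r - 3 → 12r - 5/2
  leading term r: no divisor's leading term divides it; move 12r to the remainder.
  leading term 1: no divisor's leading term divides it; move -5/2 to the remainder.
  normal form = 12r - 5/2.
The normal form is nonzero, so h ∉ I. Since h minus its normal form lies in I, I + (h) = I + (n) where n = 12r - 5/2; decide whether this ideal is the whole ring.
Run Buchberger on G together with n (pairs among the g_i already reduce to 0 since G is a Gröbner basis):
g_1 = p - 1, LT = p.
g_2 = q + 1, LT = q.
n = 12r - 5/2, LT = r.

The S-polynomials (S(g_1,g_2), S(g_1,n), S(g_2,n)) all reduce to 0 modulo the current basis, so we have a Gröbner basis.
Inter-reduce: drop elements whose leading term is divisible by another's, tail-reduce, and make monic.
Reduced Gröbner basis: {p - 1, q + 1, r - 5/24}.
The reduced Gröbner basis of I + (h) is {p - 1, q + 1, r - 5/24} ≠ {1}, a proper ideal, so the enlarged system stays consistent: h is independent of I, with normal form 12r - 5/2.

The remainder on division by a Gröbner basis is unique — it is the normal form.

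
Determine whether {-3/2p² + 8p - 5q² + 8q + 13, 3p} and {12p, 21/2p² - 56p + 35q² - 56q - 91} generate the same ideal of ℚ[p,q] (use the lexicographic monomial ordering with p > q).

Yes, the ideals are equal.

For a fixed monomial order, each ideal has a unique reduced Gröbner basis; comparing bases decides equality.
Buchberger on the first generating set:
f_1 = -3/2p² + 8p - 5q² + 8q + 13, LT = p².
f_2 = 3p, LT = p.

S(f_1,f_2): lcm = p². S = -16/3p + 10/3q² - 16/3q - 26/3.
  leading term p: subtract (-16/9)·f_2 from -16/3p + 10/3q² - 16/3q - 26/3 → 10/3q² - 16/3q - 26/3
  leading term q²: no divisor's leading term divides it; move 10/3q² to the remainder.
  leading term q: no divisor's leading term divides it; move -16/3q to the remainder.
  leading term 1: no divisor's leading term divides it; move -26/3 to the remainder.
  remainder 10/3q² - 16/3q - 26/3 ≠ 0; add g_3 = 10/3q² - 16/3q - 26/3 to the basis.

S(f_1,g_3): leading monomials are coprime, so the S-polynomial reduces to 0 (Buchberger's first criterion).
S(f_2,g_3): leading monomials are coprime, so the S-polynomial reduces to 0 (Buchberger's first criterion).
Every S-polynomial of the final basis reduces to 0, so we have a Gröbner basis.
Inter-reduce: drop elements whose leading term is divisible by another's, tail-reduce, and make monic.
Reduced Gröbner basis: {p, q² - 8/5q - 13/5}.

Buchberger on the second generating set:
h_1 = 12p, LT = p.
h_2 = 21/2p² - 56p + 35q² - 56q - 91, LT = p².

S(h_1,h_2): lcm = p². S = 16/3p - 10/3q² + 16/3q + 26/3.
  leading term p: subtract (4/9)·h_1 from 16/3p - 10/3q² + 16/3q + 26/3 → -10/3q² + 16/3q + 26/3
  leading term q²: no divisor's leading term divides it; move -10/3q² to the remainder.
  leading term q: no divisor's leading term divides it; move 16/3q to the remainder.
  leading term 1: no divisor's leading term divides it; move 26/3 to the remainder.
  remainder -10/3q² + 16/3q + 26/3 ≠ 0; add k_3 = -10/3q² + 16/3q + 26/3 to the basis.

S(h_1,k_3): leading monomials are coprime, so the S-polynomial reduces to 0 (Buchberger's first criterion).
S(h_2,k_3): leading monomials are coprime, so the S-polynomial reduces to 0 (Buchberger's first criterion).
Every S-polynomial of the final basis reduces to 0, so we have a Gröbner basis.
Inter-reduce: drop elements whose leading term is divisible by another's, tail-reduce, and make monic.
Reduced Gröbner basis: {p, q² - 8/5q - 13/5}.

The two bases agree; hence the ideals are identical.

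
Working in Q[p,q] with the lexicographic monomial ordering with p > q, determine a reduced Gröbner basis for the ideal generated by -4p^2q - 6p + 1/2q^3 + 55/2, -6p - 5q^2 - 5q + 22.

G = {p + 5/6q^2 + 5/6q - 11/3, q^5 + 2q^4 - 399/50q^3 - 53/5q^2 + 439/25q - 99/50}

f_1 = -4p^2q - 6p + 1/2q^3 + 55/2, LT = p^2q.
f_2 = -6p - 5q^2 - 5q + 22, LT = p.

S(f_1,f_2): lcm = p^2q. S = -5/6pq^3 - 5/6pq^2 + 11/3pq + 3/2p - 1/8q^3 - 55/8.
  leading term pq^3: subtract (5/36q^3)·f_2 from -5/6pq^3 - 5/6pq^2 + 11/3pq + 3/2p - 1/8q^3 - 55/8 → -5/6pq^2 + 11/3pq + 3/2p + 25/36q^5 + 25/36q^4 - 229/72q^3 - 55/8
  leading term pq^2: subtract (5/36q^2)·f_2 from -5/6pq^2 + 11/3pq + 3/2p + 25/36q^5 + 25/36q^4 - 229/72q^3 - 55/8 → 11/3pq + 3/2p + 25/36q^5 + 25/18q^4 - 179/72q^3 - 55/18q^2 - 55/8
  leading term pq: subtract (-11/18q)·f_2 from 11/3pq + 3/2p + 25/36q^5 + 25/18q^4 - 179/72q^3 - 55/18q^2 - 55/8 → 3/2p + 25/36q^5 + 25/18q^4 - 133/24q^3 - 55/9q^2 + 121/9q - 55/8
  leading term p: subtract (-1/4)·f_2 from 3/2p + 25/36q^5 + 25/18q^4 - 133/24q^3 - 55/9q^2 + 121/9q - 55/8 → 25/36q^5 + 25/18q^4 - 133/24q^3 - 265/36q^2 + 439/36q - 11/8
  leading term q^5: no divisor's leading term divides it; move 25/36q^5 to the remainder.
  leading term q^4: no divisor's leading term divides it; move 25/18q^4 to the remainder.
  leading term q^3: no divisor's leading term divides it; move -133/24q^3 to the remainder.
  leading term q^2: no divisor's leading term divides it; move -265/36q^2 to the remainder.
  leading term q: no divisor's leading term divides it; move 439/36q to the remainder.
  leading term 1: no divisor's leading term divides it; move -11/8 to the remainder.
  remainder 25/36q^5 + 25/18q^4 - 133/24q^3 - 265/36q^2 + 439/36q - 11/8 ≠ 0; add g_3 = 25/36q^5 + 25/18q^4 - 133/24q^3 - 265/36q^2 + 439/36q - 11/8 to the basis.

The other S-polynomials (S(f_1,g_3), S(f_2,g_3)) all reduce to 0 modulo the current basis, so we have a Gröbner basis.
Inter-reduce: drop elements whose leading term is divisible by another's, tail-reduce, and make monic.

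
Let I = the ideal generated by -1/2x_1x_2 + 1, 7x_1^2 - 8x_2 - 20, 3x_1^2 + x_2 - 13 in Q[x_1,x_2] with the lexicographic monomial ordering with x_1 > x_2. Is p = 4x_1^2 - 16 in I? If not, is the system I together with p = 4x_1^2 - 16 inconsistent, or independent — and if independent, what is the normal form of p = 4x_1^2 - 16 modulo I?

First compute the reduced Gröbner basis of I by Buchberger's algorithm.
f_1 = -1/2x_1x_2 + 1, LT = x_1x_2.
f_2 = 7x_1^2 - 8x_2 - 20, LT = x_1^2.
f_3 = 3x_1^2 + x_2 - 13, LT = x_1^2.

S(f_1,f_2): lcm = x_1^2x_2. S = -2x_1 + 8/7x_2^2 + 20/7x_2.
  leading term x_1: no divisor's leading term divides it; move -2x_1 to the remainder.
  leading term x_2^2: no divisor's leading term divides it; move 8/7x_2^2 to the remainder.
  leading term x_2: no divisor's leading term divides it; move 20/7x_2 to the remainder.
  remainder -2x_1 + 8/7x_2^2 + 20/7x_2 ≠ 0; add h_4 = -2x_1 + 8/7x_2^2 + 20/7x_2 to the basis.

S(f_1,f_3): lcm = x_1^2x_2. S = -2x_1 - 1/3x_2^2 + 13/3x_2.
  leading term x_1: subtract (1)·h_4 from -2x_1 - 1/3x_2^2 + 13/3x_2 → -31/21x_2^2 + 31/21x_2
  leading term x_2^2: no divisor's leading term divides it; move -31/21x_2^2 to the remainder.
  leading term x_2: no divisor's leading term divides it; move 31/21x_2 to the remainder.
  remainder -31/21x_2^2 + 31/21x_2 ≠ 0; add h_5 = -31/21x_2^2 + 31/21x_2 to the basis.

S(f_2,f_3): lcm = x_1^2. S = -31/21x_2 + 31/21.
  leading term x_2: no divisor's leading term divides it; move -31/21x_2 to the remainder.
  leading term 1: no divisor's leading term divides it; move 31/21 to the remainder.
  remainder -31/21x_2 + 31/21 ≠ 0; add h_6 = -31/21x_2 + 31/21 to the basis.

The other S-polynomials (S(f_1,h_4), S(f_2,h_4), S(f_3,h_4), S(f_1,h_5), S(f_2,h_5), S(f_3,h_5), S(h_4,h_5), S(f_1,h_6), S(f_2,h_6), S(f_3,h_6), S(h_4,h_6), S(h_5,h_6)) all reduce to 0 modulo the current basis, so we have a Gröbner basis.
Inter-reduce: drop elements whose leading term is divisible by another's, tail-reduce, and make monic.
Reduced Gröbner basis: {x_1 - 2, x_2 - 1}.
Label its elements g_1 = x_1 - 2, g_2 = x_2 - 1.

Reduce p = 4x_1^2 - 16 modulo G:
  leading term x_1^2: subtract (4x_1)·g_1 from 4x_1^2 - 16 → 8x_1 - 16
  leading term x_1: subtract (8)·g_1 from 8x_1 - 16 → 0
  normal form = 0.
Since the normal form is 0, p ∈ I.

4x_1^2 - 16 lies in I (it reduces to 0).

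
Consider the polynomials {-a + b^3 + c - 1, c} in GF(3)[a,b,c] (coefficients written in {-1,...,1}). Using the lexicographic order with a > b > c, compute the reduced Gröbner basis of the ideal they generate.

f_1 = -a + b^3 + c - 1, LT = a.
f_2 = c, LT = c.

The S-polynomials (S(f_1,f_2)) all reduce to 0 modulo the current basis, so we have a Gröbner basis.

G = {a - b^3 + 1, c}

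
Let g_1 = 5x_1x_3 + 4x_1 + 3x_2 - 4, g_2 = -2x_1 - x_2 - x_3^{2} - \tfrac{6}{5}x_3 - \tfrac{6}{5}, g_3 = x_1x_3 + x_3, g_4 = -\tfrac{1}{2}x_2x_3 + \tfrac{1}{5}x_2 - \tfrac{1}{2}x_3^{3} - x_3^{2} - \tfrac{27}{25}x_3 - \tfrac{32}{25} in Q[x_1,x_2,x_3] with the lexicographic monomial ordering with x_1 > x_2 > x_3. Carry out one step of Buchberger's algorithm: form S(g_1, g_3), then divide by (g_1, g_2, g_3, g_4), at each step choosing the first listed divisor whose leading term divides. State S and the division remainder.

S(g_1, g_3) = \tfrac{4}{5}x_1 + \tfrac{3}{5}x_2 - x_3 - \tfrac{4}{5}; remainder on division = \tfrac{1}{5}x_2 - \tfrac{2}{5}x_3^{2} - \tfrac{37}{25}x_3 - \tfrac{32}{25}.

lcm(LM(g_1), LM(g_3)) = x_1x_3.
S = (lcm/LT(g_1))·g_1 − (lcm/LT(g_3))·g_3 = \tfrac{4}{5}x_1 + \tfrac{3}{5}x_2 - x_3 - \tfrac{4}{5}.
Reduce S modulo (g_1, g_2, g_3, g_4) in that order:
  leading term x_1: subtract (-\tfrac{2}{5})·g_2 from \tfrac{4}{5}x_1 + \tfrac{3}{5}x_2 - x_3 - \tfrac{4}{5} → \tfrac{1}{5}x_2 - \tfrac{2}{5}x_3^{2} - \tfrac{37}{25}x_3 - \tfrac{32}{25}
  leading term x_2: no divisor's leading term divides it; move \tfrac{1}{5}x_2 to the remainder.
  leading term x_3^{2}: no divisor's leading term divides it; move -\tfrac{2}{5}x_3^{2} to the remainder.
  leading term x_3: no divisor's leading term divides it; move -\tfrac{37}{25}x_3 to the remainder.
  leading term 1: no divisor's leading term divides it; move -\tfrac{32}{25} to the remainder.
The remainder \tfrac{1}{5}x_2 - \tfrac{2}{5}x_3^{2} - \tfrac{37}{25}x_3 - \tfrac{32}{25} is nonzero, so it would be added as the next basis element.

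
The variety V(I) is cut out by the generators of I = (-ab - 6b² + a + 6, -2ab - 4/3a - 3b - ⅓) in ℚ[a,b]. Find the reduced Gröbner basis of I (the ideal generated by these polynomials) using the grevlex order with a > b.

G = {a² + 3a - 3b + 5, ab + ⅔a + 3/2b + ⅙, b² - 5/18a - ¼b - 37/36}

f_1 = -ab - 6b² + a + 6, LT = ab.
f_2 = -2ab - 4/3a - 3b - ⅓, LT = ab.

S(f_1,f_2): lcm = ab. S = 6b² - 5/3a - 3/2b - 37/6.
  leading term b²: no divisor's leading term divides it; move 6b² to the remainder.
  leading term a: no divisor's leading term divides it; move -5/3a to the remainder.
  leading term b: no divisor's leading term divides it; move -3/2b to the remainder.
  leading term 1: no divisor's leading term divides it; move -37/6 to the remainder.
  remainder 6b² - 5/3a - 3/2b - 37/6 ≠ 0; add g_3 = 6b² - 5/3a - 3/2b - 37/6 to the basis.

S(f_1,g_3): lcm = ab². S = 6b³ + 5/18a² - ¾ab + 37/36a - 6b.
  leading term b³: subtract (b)·g_3 from 6b³ + 5/18a² - ¾ab + 37/36a - 6b → 5/18a² + 11/12ab + 3/2b² + 37/36a + ⅙b
  leading term a²: no divisor's leading term divides it; move 5/18a² to the remainder.
  leading term ab: subtract (-11/12)·f_1 from 11/12ab + 3/2b² + 37/36a + ⅙b → -4b² + 35/18a + ⅙b + 11/2
  leading term b²: subtract (-⅔)·g_3 from -4b² + 35/18a + ⅙b + 11/2 → ⅚a - ⅚b + 25/18
  leading term a: no divisor's leading term divides it; move ⅚a to the remainder.
  leading term b: no divisor's leading term divides it; move -⅚b to the remainder.
  leading term 1: no divisor's leading term divides it; move 25/18 to the remainder.
  remainder 5/18a² + ⅚a - ⅚b + 25/18 ≠ 0; add g_4 = 5/18a² + ⅚a - ⅚b + 25/18 to the basis.

The other S-polynomials (S(f_2,g_3), S(f_1,g_4), S(f_2,g_4), S(g_3,g_4)) all reduce to 0 modulo the current basis, so we have a Gröbner basis.
Inter-reduce: drop elements whose leading term is divisible by another's, tail-reduce, and make monic.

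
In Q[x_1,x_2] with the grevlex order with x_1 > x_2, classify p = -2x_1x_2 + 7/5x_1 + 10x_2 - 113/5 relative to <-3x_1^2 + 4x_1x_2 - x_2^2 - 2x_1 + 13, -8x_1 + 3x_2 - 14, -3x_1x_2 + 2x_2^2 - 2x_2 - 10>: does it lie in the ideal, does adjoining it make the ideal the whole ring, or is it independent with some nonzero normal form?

-2x_1x_2 + 7/5x_1 + 10x_2 - 113/5 lies in I (it reduces to 0).

First compute the reduced Gröbner basis of I by Buchberger's algorithm.
f_1 = -3x_1^2 + 4x_1x_2 - x_2^2 - 2x_1 + 13, LT = x_1^2.
f_2 = -8x_1 + 3x_2 - 14, LT = x_1.
f_3 = -3x_1x_2 + 2x_2^2 - 2x_2 - 10, LT = x_1x_2.

S(f_1,f_2): lcm = x_1^2. S = -23/24x_1x_2 + 1/3x_2^2 - 13/12x_1 - 13/3.
  leading term x_1x_2: subtract (23/192x_2)·f_2 from -23/24x_1x_2 + 1/3x_2^2 - 13/12x_1 - 13/3 → -5/192x_2^2 - 13/12x_1 + 161/96x_2 - 13/3
  leading term x_2^2: no divisor's leading term divides it; move -5/192x_2^2 to the remainder.
  leading term x_1: subtract (13/96)·f_2 from -13/12x_1 + 161/96x_2 - 13/3 → 61/48x_2 - 39/16
  leading term x_2: no divisor's leading term divides it; move 61/48x_2 to the remainder.
  leading term 1: no divisor's leading term divides it; move -39/16 to the remainder.
  remainder -5/192x_2^2 + 61/48x_2 - 39/16 ≠ 0; add h_4 = -5/192x_2^2 + 61/48x_2 - 39/16 to the basis.

S(f_1,f_3): lcm = x_1^2x_2. S = -2/3x_1x_2^2 + 1/3x_2^3 - 10/3x_1 - 13/3x_2.
  leading term x_1x_2^2: subtract (1/12x_2^2)·f_2 from -2/3x_1x_2^2 + 1/3x_2^3 - 10/3x_1 - 13/3x_2 → 1/12x_2^3 + 7/6x_2^2 - 10/3x_1 - 13/3x_2
  leading term x_2^3: subtract (-16/5x_2)·h_4 from 1/12x_2^3 + 7/6x_2^2 - 10/3x_1 - 13/3x_2 → 157/30x_2^2 - 10/3x_1 - 182/15x_2
  leading term x_2^2: subtract (-5024/25)·h_4 from 157/30x_2^2 - 10/3x_1 - 182/15x_2 → -10/3x_1 + 18244/75x_2 - 12246/25
  leading term x_1: subtract (5/12)·f_2 from -10/3x_1 + 18244/75x_2 - 12246/25 → 72601/300x_2 - 72601/150
  leading term x_2: no divisor's leading term divides it; move 72601/300x_2 to the remainder.
  leading term 1: no divisor's leading term divides it; move -72601/150 to the remainder.
  remainder 72601/300x_2 - 72601/150 ≠ 0; add h_5 = 72601/300x_2 - 72601/150 to the basis.

The other S-polynomials (S(f_2,f_3), S(f_1,h_4), S(f_2,h_4), S(f_3,h_4), S(f_1,h_5), S(f_2,h_5), S(f_3,h_5), S(h_4,h_5)) all reduce to 0 modulo the current basis, so we have a Gröbner basis.
Inter-reduce: drop elements whose leading term is divisible by another's, tail-reduce, and make monic.
Reduced Gröbner basis: {x_1 + 1, x_2 - 2}.
Label its elements g_1 = x_1 + 1, g_2 = x_2 - 2.

Reduce p = -2x_1x_2 + 7/5x_1 + 10x_2 - 113/5 modulo G:
  leading term x_1x_2: subtract (-2x_2)·g_1 from -2x_1x_2 + 7/5x_1 + 10x_2 - 113/5 → 7/5x_1 + 12x_2 - 113/5
  leading term x_1: subtract (7/5)·g_1 from 7/5x_1 + 12x_2 - 113/5 → 12x_2 - 24
  leading term x_2: subtract (12)·g_2 from 12x_2 - 24 → 0
  normal form = 0.
Since the normal form is 0, p ∈ I.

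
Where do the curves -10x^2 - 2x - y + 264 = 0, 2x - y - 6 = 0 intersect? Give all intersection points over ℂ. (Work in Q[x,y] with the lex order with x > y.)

Compute a lex Gröbner basis by Buchberger's algorithm.
f_1 = -10x^2 - 2x - y + 264, LT = x^2.
f_2 = 2x - y - 6, LT = x.

S(f_1,f_2): lcm = x^2. S = 1/2xy + 16/5x + 1/10y - 132/5.
  leading term xy: subtract (1/4y)·f_2 from 1/2xy + 16/5x + 1/10y - 132/5 → 16/5x + 1/4y^2 + 8/5y - 132/5
  leading term x: subtract (8/5)·f_2 from 16/5x + 1/4y^2 + 8/5y - 132/5 → 1/4y^2 + 16/5y - 84/5
  leading term y^2: no divisor's leading term divides it; move 1/4y^2 to the remainder.
  leading term y: no divisor's leading term divides it; move 16/5y to the remainder.
  leading term 1: no divisor's leading term divides it; move -84/5 to the remainder.
  remainder 1/4y^2 + 16/5y - 84/5 ≠ 0; add h_3 = 1/4y^2 + 16/5y - 84/5 to the basis.

The other S-polynomials (S(f_1,h_3), S(f_2,h_3)) all reduce to 0 modulo the current basis, so we have a Gröbner basis.
Inter-reduce: drop elements whose leading term is divisible by another's, tail-reduce, and make monic.
Reduced Gröbner basis: {x - 1/2y - 3, y^2 + 64/5y - 336/5}.

Since the basis is lex-ordered, y^2 + 64/5y - 336/5 is univariate in y. Its roots are {-84/5, 4}. Back-substituting each root into the other basis elements fixes the other coordinates.
  y = -84/5: the earlier basis element becomes x + 27/5 = 0, giving x = -27/5 — point (-27/5, -84/5).
  y = 4: the earlier basis element becomes x - 5 = 0, giving x = 5 — point (5, 4).
Check: every point annihilates each of the original generators.
Zero-dimensionality of the ideal guarantees finitely many solutions over ℂ.

{(-27/5, -84/5), (5, 4)}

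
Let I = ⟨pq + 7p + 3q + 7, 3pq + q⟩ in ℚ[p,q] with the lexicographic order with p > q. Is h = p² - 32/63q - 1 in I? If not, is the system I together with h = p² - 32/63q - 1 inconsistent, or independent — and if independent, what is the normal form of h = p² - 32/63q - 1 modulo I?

First compute the reduced Gröbner basis of I by Buchberger's algorithm.
f_1 = pq + 7p + 3q + 7, LT = pq.
f_2 = 3pq + q, LT = pq.

S(f_1,f_2): lcm = pq. S = 7p + 8/3q + 7.
  leading term p: no divisor's leading term divides it; move 7p to the remainder.
  leading term q: no divisor's leading term divides it; move 8/3q to the remainder.
  leading term 1: no divisor's leading term divides it; move 7 to the remainder.
  remainder 7p + 8/3q + 7 ≠ 0; add k_3 = 7p + 8/3q + 7 to the basis.

S(f_1,k_3): lcm = pq. S = 7p - 8/21q² + 2q + 7.
  leading term p: subtract (1)·k_3 from 7p - 8/21q² + 2q + 7 → -8/21q² - ⅔q
  leading term q²: no divisor's leading term divides it; move -8/21q² to the remainder.
  leading term q: no divisor's leading term divides it; move -⅔q to the remainder.
  remainder -8/21q² - ⅔q ≠ 0; add k_4 = -8/21q² - ⅔q to the basis.

The other S-polynomials (S(f_2,k_3), S(f_1,k_4), S(f_2,k_4), S(k_3,k_4)) all reduce to 0 modulo the current basis, so we have a Gröbner basis.
Inter-reduce: drop elements whose leading term is divisible by another's, tail-reduce, and make monic.
Reduced Gröbner basis: {p + 8/21q + 1, q² + 7/4q}.
Label its elements g_1 = p + 8/21q + 1, g_2 = q² + 7/4q.

Reduce h = p² - 32/63q - 1 modulo G:
  leading term p²: subtract (p)·g_1 from p² - 32/63q - 1 → -8/21pq - p - 32/63q - 1
  leading term pq: subtract (-8/21q)·g_1 from -8/21pq - p - 32/63q - 1 → -p + 64/441q² - 8/63q - 1
  leading term p: subtract (-1)·g_1 from -p + 64/441q² - 8/63q - 1 → 64/441q² + 16/63q
  leading term q²: subtract (64/441)·g_2 from 64/441q² + 16/63q → 0
  normal form = 0.
Since the normal form is 0, h ∈ I.

p² - 32/63q - 1 lies in I (it reduces to 0).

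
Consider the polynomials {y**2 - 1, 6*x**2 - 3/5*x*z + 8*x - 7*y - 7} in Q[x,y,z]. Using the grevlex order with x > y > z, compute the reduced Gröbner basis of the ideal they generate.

G = {x**2 - 1/10*x*z + 4/3*x - 7/6*y - 7/6, y**2 - 1}

f_1 = y**2 - 1, LT = y**2.
f_2 = 6*x**2 - 3/5*x*z + 8*x - 7*y - 7, LT = x**2.

The S-polynomials (S(f_1,f_2)) all reduce to 0 modulo the current basis, so we have a Gröbner basis.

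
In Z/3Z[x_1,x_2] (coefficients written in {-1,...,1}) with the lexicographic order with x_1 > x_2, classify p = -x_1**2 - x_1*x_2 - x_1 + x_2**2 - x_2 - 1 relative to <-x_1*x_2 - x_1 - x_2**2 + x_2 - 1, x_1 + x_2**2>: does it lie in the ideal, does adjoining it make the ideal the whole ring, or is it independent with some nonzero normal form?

-x_1**2 - x_1*x_2 - x_1 + x_2**2 - x_2 - 1 lies in I (it reduces to 0).

First compute the reduced Gröbner basis of I by Buchberger's algorithm.
f_1 = -x_1*x_2 - x_1 - x_2**2 + x_2 - 1, LT = x_1*x_2.
f_2 = x_1 + x_2**2, LT = x_1.

S(f_1,f_2): lcm = x_1*x_2. S = x_1 - x_2**3 + x_2**2 - x_2 + 1.
  leading term x_1: subtract (1)·f_2 from x_1 - x_2**3 + x_2**2 - x_2 + 1 → -x_2**3 - x_2 + 1
  leading term x_2**3: no divisor's leading term divides it; move -x_2**3 to the remainder.
  leading term x_2: no divisor's leading term divides it; move -x_2 to the remainder.
  leading term 1: no divisor's leading term divides it; move 1 to the remainder.
  remainder -x_2**3 - x_2 + 1 ≠ 0; add h_3 = -x_2**3 - x_2 + 1 to the basis.

The other S-polynomials (S(f_1,h_3), S(f_2,h_3)) all reduce to 0 modulo the current basis, so we have a Gröbner basis.
Inter-reduce: drop elements whose leading term is divisible by another's, tail-reduce, and make monic.
Reduced Gröbner basis: {x_1 + x_2**2, x_2**3 + x_2 - 1}.
Label its elements g_1 = x_1 + x_2**2, g_2 = x_2**3 + x_2 - 1.

Reduce p = -x_1**2 - x_1*x_2 - x_1 + x_2**2 - x_2 - 1 modulo G:
  leading term x_1**2: subtract (-x_1)·g_1 from -x_1**2 - x_1*x_2 - x_1 + x_2**2 - x_2 - 1 → x_1*x_2**2 - x_1*x_2 - x_1 + x_2**2 - x_2 - 1
  leading term x_1*x_2**2: subtract (x_2**2)·g_1 from x_1*x_2**2 - x_1*x_2 - x_1 + x_2**2 - x_2 - 1 → -x_1*x_2 - x_1 - x_2**4 + x_2**2 - x_2 - 1
  leading term x_1*x_2: subtract (-x_2)·g_1 from -x_1*x_2 - x_1 - x_2**4 + x_2**2 - x_2 - 1 → -x_1 - x_2**4 + x_2**3 + x_2**2 - x_2 - 1
  leading term x_1: subtract (-1)·g_1 from -x_1 - x_2**4 + x_2**3 + x_2**2 - x_2 - 1 → -x_2**4 + x_2**3 - x_2**2 - x_2 - 1
  leading term x_2**4: subtract (-x_2)·g_2 from -x_2**4 + x_2**3 - x_2**2 - x_2 - 1 → x_2**3 + x_2 - 1
  leading term x_2**3: subtract (1)·g_2 from x_2**3 + x_2 - 1 → 0
  normal form = 0.
Since the normal form is 0, p ∈ I.

Ideal membership is decidable via reduction modulo a Gröbner basis.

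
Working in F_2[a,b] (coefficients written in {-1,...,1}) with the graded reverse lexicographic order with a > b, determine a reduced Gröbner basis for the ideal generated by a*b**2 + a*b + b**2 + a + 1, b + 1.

G = {a, b + 1}

f_1 = a*b**2 + a*b + b**2 + a + 1, LT = a*b**2.
f_2 = b + 1, LT = b.

S(f_1,f_2): lcm = a*b**2. S = b**2 + a + 1.
  leading term b**2: subtract (b)·f_2 from b**2 + a + 1 → a + b + 1
  leading term a: no divisor's leading term divides it; move a to the remainder.
  leading term b: subtract (1)·f_2 from b + 1 → 0
  remainder a ≠ 0; add g_3 = a to the basis.

The other S-polynomials (S(f_1,g_3), S(f_2,g_3)) all reduce to 0 modulo the current basis, so we have a Gröbner basis.
Inter-reduce: drop elements whose leading term is divisible by another's, tail-reduce, and make monic.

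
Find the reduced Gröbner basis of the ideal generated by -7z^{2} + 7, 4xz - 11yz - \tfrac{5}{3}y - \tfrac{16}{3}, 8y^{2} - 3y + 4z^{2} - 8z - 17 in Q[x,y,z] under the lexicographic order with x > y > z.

f_1 = -7z^{2} + 7, LT = z^{2}.
f_2 = 4xz - 11yz - \tfrac{5}{3}y - \tfrac{16}{3}, LT = xz.
f_3 = 8y^{2} - 3y + 4z^{2} - 8z - 17, LT = y^{2}.

S(f_1,f_2): lcm = xz^{2}. S = -x + \tfrac{11}{4}yz^{2} + \tfrac{5}{12}yz + \tfrac{4}{3}z.
  reduce S modulo (f_1, f_2, f_3):
  remainder -x + \tfrac{5}{12}yz + \tfrac{11}{4}y + \tfrac{4}{3}z ≠ 0; add g_4 = -x + \tfrac{5}{12}yz + \tfrac{11}{4}y + \tfrac{4}{3}z to the basis.

The other S-polynomials (S(f_1,f_3), S(f_2,f_3), S(f_1,g_4), S(f_2,g_4), S(f_3,g_4)) all reduce to 0 modulo the current basis, so we have a Gröbner basis.
Inter-reduce: drop elements whose leading term is divisible by another's, tail-reduce, and make monic.

G = {x - \tfrac{5}{12}yz - \tfrac{11}{4}y - \tfrac{4}{3}z, y^{2} - \tfrac{3}{8}y - z - \tfrac{13}{8}, z^{2} - 1}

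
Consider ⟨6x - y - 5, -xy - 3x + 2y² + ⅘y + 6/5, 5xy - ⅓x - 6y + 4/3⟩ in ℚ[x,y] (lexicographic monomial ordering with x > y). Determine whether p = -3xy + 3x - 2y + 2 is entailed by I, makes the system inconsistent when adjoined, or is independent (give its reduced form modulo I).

-3xy + 3x - 2y + 2 lies in I (it reduces to 0).

First compute the reduced Gröbner basis of I by Buchberger's algorithm.
f_1 = 6x - y - 5, LT = x.
f_2 = -xy - 3x + 2y² + ⅘y + 6/5, LT = xy.
f_3 = 5xy - ⅓x - 6y + 4/3, LT = xy.

S(f_1,f_2): lcm = xy. S = -3x + 11/6y² - 1/30y + 6/5.
  leading term x: subtract (-½)·f_1 from -3x + 11/6y² - 1/30y + 6/5 → 11/6y² - 8/15y - 13/10
  leading term y²: no divisor's leading term divides it; move 11/6y² to the remainder.
  leading term y: no divisor's leading term divides it; move -8/15y to the remainder.
  leading term 1: no divisor's leading term divides it; move -13/10 to the remainder.
  remainder 11/6y² - 8/15y - 13/10 ≠ 0; add h_4 = 11/6y² - 8/15y - 13/10 to the basis.

S(f_1,f_3): lcm = xy. S = 1/15x - ⅙y² + 11/30y - 4/15.
  leading term x: subtract (1/90)·f_1 from 1/15x - ⅙y² + 11/30y - 4/15 → -⅙y² + 17/45y - 19/90
  leading term y²: subtract (-1/11)·h_4 from -⅙y² + 17/45y - 19/90 → 163/495y - 163/495
  leading term y: no divisor's leading term divides it; move 163/495y to the remainder.
  leading term 1: no divisor's leading term divides it; move -163/495 to the remainder.
  remainder 163/495y - 163/495 ≠ 0; add h_5 = 163/495y - 163/495 to the basis.

The other S-polynomials (S(f_2,f_3), S(f_1,h_4), S(f_2,h_4), S(f_3,h_4), S(f_1,h_5), S(f_2,h_5), S(f_3,h_5), S(h_4,h_5)) all reduce to 0 modulo the current basis, so we have a Gröbner basis.
Inter-reduce: drop elements whose leading term is divisible by another's, tail-reduce, and make monic.
Reduced Gröbner basis: {x - 1, y - 1}.
Label its elements g_1 = x - 1, g_2 = y - 1.

Reduce p = -3xy + 3x - 2y + 2 modulo G:
  leading term xy: subtract (-3y)·g_1 from -3xy + 3x - 2y + 2 → 3x - 5y + 2
  leading term x: subtract (3)·g_1 from 3x - 5y + 2 → -5y + 5
  leading term y: subtract (-5)·g_2 from -5y + 5 → 0
  normal form = 0.
Since the normal form is 0, p ∈ I.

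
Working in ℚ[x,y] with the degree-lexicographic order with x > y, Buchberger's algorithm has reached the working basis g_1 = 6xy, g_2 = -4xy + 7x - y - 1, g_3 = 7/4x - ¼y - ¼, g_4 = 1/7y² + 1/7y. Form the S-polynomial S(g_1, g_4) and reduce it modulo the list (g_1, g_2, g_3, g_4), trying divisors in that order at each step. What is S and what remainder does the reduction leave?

S(g_1, g_4) = -xy; remainder on division = 0.

lcm(LM(g_1), LM(g_4)) = xy².
S = (lcm/LT(g_1))·g_1 − (lcm/LT(g_4))·g_4 = -xy.
Reduce S modulo (g_1, g_2, g_3, g_4) in that order:
  leading term xy: subtract (-⅙)·g_1 from -xy → 0
The remainder is 0, so this S-polynomial contributes no new basis element.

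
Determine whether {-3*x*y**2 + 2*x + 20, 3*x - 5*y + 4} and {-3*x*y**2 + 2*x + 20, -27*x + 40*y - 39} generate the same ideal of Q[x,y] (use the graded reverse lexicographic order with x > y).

Since reduced Gröbner bases are canonical representatives of ideals under a given ordering, it suffices to compute and compare them.
Buchberger on the first generating set:
f_1 = -3*x*y**2 + 2*x + 20, LT = x*y**2.
f_2 = 3*x - 5*y + 4, LT = x.

S(f_1,f_2): lcm = x*y**2. S = 5/3*y**3 - 4/3*y**2 - 2/3*x - 20/3.
  leading term y**3: no divisor's leading term divides it; move 5/3*y**3 to the remainder.
  leading term y**2: no divisor's leading term divides it; move -4/3*y**2 to the remainder.
  leading term x: subtract (-2/9)·f_2 from -2/3*x - 20/3 → -10/9*y - 52/9
  leading term y: no divisor's leading term divides it; move -10/9*y to the remainder.
  leading term 1: no divisor's leading term divides it; move -52/9 to the remainder.
  remainder 5/3*y**3 - 4/3*y**2 - 10/9*y - 52/9 ≠ 0; add g_3 = 5/3*y**3 - 4/3*y**2 - 10/9*y - 52/9 to the basis.

The other S-polynomials (S(f_1,g_3), S(f_2,g_3)) all reduce to 0 modulo the current basis, so we have a Gröbner basis.
Inter-reduce: drop elements whose leading term is divisible by another's, tail-reduce, and make monic.
Reduced Gröbner basis: {y**3 - 4/5*y**2 - 2/3*y - 52/15, x - 5/3*y + 4/3}.

Buchberger on the second generating set:
h_1 = -3*x*y**2 + 2*x + 20, LT = x*y**2.
h_2 = -27*x + 40*y - 39, LT = x.

S(h_1,h_2): lcm = x*y**2. S = 40/27*y**3 - 13/9*y**2 - 2/3*x - 20/3.
  leading term y**3: no divisor's leading term divides it; move 40/27*y**3 to the remainder.
  leading term y**2: no divisor's leading term divides it; move -13/9*y**2 to the remainder.
  leading term x: subtract (2/81)·h_2 from -2/3*x - 20/3 → -80/81*y - 154/27
  leading term y: no divisor's leading term divides it; move -80/81*y to the remainder.
  leading term 1: no divisor's leading term divides it; move -154/27 to the remainder.
  remainder 40/27*y**3 - 13/9*y**2 - 80/81*y - 154/27 ≠ 0; add k_3 = 40/27*y**3 - 13/9*y**2 - 80/81*y - 154/27 to the basis.

The other S-polynomials (S(h_1,k_3), S(h_2,k_3)) all reduce to 0 modulo the current basis, so we have a Gröbner basis.
Inter-reduce: drop elements whose leading term is divisible by another's, tail-reduce, and make monic.
Reduced Gröbner basis: {y**3 - 39/40*y**2 - 2/3*y - 77/20, x - 40/27*y + 13/9}.

The bases are distinct; the ideals are different.

No, the ideals differ.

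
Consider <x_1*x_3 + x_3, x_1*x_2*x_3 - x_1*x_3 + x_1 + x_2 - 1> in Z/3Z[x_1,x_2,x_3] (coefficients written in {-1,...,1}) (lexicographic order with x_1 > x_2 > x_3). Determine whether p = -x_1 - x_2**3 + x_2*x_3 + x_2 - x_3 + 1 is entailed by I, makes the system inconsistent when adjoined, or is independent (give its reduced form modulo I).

-x_1 - x_2**3 + x_2*x_3 + x_2 - x_3 + 1 is independent of I; its normal form modulo I is -x_2**3 - x_2.

First compute the reduced Gröbner basis of I by Buchberger's algorithm.
f_1 = x_1*x_3 + x_3, LT = x_1*x_3.
f_2 = x_1*x_2*x_3 - x_1*x_3 + x_1 + x_2 - 1, LT = x_1*x_2*x_3.

S(f_1,f_2): lcm = x_1*x_2*x_3. S = x_1*x_3 - x_1 + x_2*x_3 - x_2 + 1.
  reduce S modulo (f_1, f_2):
  remainder -x_1 + x_2*x_3 - x_2 - x_3 + 1 ≠ 0; add h_3 = -x_1 + x_2*x_3 - x_2 - x_3 + 1 to the basis.

S(f_1,h_3): lcm = x_1*x_3. S = x_2*x_3**2 - x_2*x_3 - x_3**2 - x_3.
  reduce S modulo (f_1, f_2, h_3):
  remainder x_2*x_3**2 - x_2*x_3 - x_3**2 - x_3 ≠ 0; add h_4 = x_2*x_3**2 - x_2*x_3 - x_3**2 - x_3 to the basis.

The other S-polynomials (S(f_2,h_3), S(f_1,h_4), S(f_2,h_4), S(h_3,h_4)) all reduce to 0 modulo the current basis, so we have a Gröbner basis.
Inter-reduce: drop elements whose leading term is divisible by another's, tail-reduce, and make monic.
Reduced Gröbner basis: {x_1 - x_2*x_3 + x_2 + x_3 - 1, x_2*x_3**2 - x_2*x_3 - x_3**2 - x_3}.
Label its elements g_1 = x_1 - x_2*x_3 + x_2 + x_3 - 1, g_2 = x_2*x_3**2 - x_2*x_3 - x_3**2 - x_3.

Reduce p = -x_1 - x_2**3 + x_2*x_3 + x_2 - x_3 + 1 modulo G:
  leading term x_1: subtract (-1)·g_1 from -x_1 - x_2**3 + x_2*x_3 + x_2 - x_3 + 1 → -x_2**3 - x_2
  leading term x_2**3: no divisor's leading term divides it; move -x_2**3 to the remainder.
  leading term x_2: no divisor's leading term divides it; move -x_2 to the remainder.
  normal form = -x_2**3 - x_2.
The normal form is nonzero, so p ∉ I. Since p minus its normal form lies in I, I + (p) = I + (r) where r = -x_2**3 - x_2; decide whether this ideal is the whole ring.
Run Buchberger on G together with r (pairs among the g_i already reduce to 0 since G is a Gröbner basis):
g_1 = x_1 - x_2*x_3 + x_2 + x_3 - 1, LT = x_1.
g_2 = x_2*x_3**2 - x_2*x_3 - x_3**2 - x_3, LT = x_2*x_3**2.
r = -x_2**3 - x_2, LT = x_2**3.

S(g_2,r): lcm = x_2**3*x_3**2. S = -x_2**3*x_3 - x_2**2*x_3**2 - x_2**2*x_3 - x_2*x_3**2.
  reduce S modulo (g_1, g_2, r):
  remainder x_2**2*x_3 + x_2*x_3 + x_3**2 + x_3 ≠ 0; add m_4 = x_2**2*x_3 + x_2*x_3 + x_3**2 + x_3 to the basis.

S(g_2,m_4): lcm = x_2**2*x_3**2. S = -x_2**2*x_3 + x_2*x_3**2 - x_2*x_3 - x_3**3 - x_3**2.
  reduce S modulo (g_1, g_2, r, m_4):
  remainder x_2*x_3 - x_3**3 + x_3**2 - x_3 ≠ 0; add m_5 = x_2*x_3 - x_3**3 + x_3**2 - x_3 to the basis.

S(g_2,m_5): lcm = x_2*x_3**2. S = -x_2*x_3 + x_3**4 - x_3**3 - x_3.
  reduce S modulo (g_1, g_2, r, m_4, m_5):
  remainder x_3**4 + x_3**3 + x_3**2 + x_3 ≠ 0; add m_6 = x_3**4 + x_3**3 + x_3**2 + x_3 to the basis.

The other S-polynomials (S(g_1,g_2), S(g_1,r), S(g_1,m_4), S(r,m_4), S(g_1,m_5), S(r,m_5), S(m_4,m_5), S(g_1,m_6), S(g_2,m_6), S(r,m_6), S(m_4,m_6), S(m_5,m_6)) all reduce to 0 modulo the current basis, so we have a Gröbner basis.
Inter-reduce: drop elements whose leading term is divisible by another's, tail-reduce, and make monic.
Reduced Gröbner basis: {x_1 + x_2 - x_3**3 + x_3**2 - 1, x_2**3 + x_2, x_2*x_3 - x_3**3 + x_3**2 - x_3, x_3**4 + x_3**3 + x_3**2 + x_3}.
The reduced Gröbner basis of I + (p) is {x_1 + x_2 - x_3**3 + x_3**2 - 1, x_2**3 + x_2, x_2*x_3 - x_3**3 + x_3**2 - x_3, x_3**4 + x_3**3 + x_3**2 + x_3} ≠ {1}, a proper ideal, so the enlarged system stays consistent: p is independent of I, with normal form -x_2**3 - x_2.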